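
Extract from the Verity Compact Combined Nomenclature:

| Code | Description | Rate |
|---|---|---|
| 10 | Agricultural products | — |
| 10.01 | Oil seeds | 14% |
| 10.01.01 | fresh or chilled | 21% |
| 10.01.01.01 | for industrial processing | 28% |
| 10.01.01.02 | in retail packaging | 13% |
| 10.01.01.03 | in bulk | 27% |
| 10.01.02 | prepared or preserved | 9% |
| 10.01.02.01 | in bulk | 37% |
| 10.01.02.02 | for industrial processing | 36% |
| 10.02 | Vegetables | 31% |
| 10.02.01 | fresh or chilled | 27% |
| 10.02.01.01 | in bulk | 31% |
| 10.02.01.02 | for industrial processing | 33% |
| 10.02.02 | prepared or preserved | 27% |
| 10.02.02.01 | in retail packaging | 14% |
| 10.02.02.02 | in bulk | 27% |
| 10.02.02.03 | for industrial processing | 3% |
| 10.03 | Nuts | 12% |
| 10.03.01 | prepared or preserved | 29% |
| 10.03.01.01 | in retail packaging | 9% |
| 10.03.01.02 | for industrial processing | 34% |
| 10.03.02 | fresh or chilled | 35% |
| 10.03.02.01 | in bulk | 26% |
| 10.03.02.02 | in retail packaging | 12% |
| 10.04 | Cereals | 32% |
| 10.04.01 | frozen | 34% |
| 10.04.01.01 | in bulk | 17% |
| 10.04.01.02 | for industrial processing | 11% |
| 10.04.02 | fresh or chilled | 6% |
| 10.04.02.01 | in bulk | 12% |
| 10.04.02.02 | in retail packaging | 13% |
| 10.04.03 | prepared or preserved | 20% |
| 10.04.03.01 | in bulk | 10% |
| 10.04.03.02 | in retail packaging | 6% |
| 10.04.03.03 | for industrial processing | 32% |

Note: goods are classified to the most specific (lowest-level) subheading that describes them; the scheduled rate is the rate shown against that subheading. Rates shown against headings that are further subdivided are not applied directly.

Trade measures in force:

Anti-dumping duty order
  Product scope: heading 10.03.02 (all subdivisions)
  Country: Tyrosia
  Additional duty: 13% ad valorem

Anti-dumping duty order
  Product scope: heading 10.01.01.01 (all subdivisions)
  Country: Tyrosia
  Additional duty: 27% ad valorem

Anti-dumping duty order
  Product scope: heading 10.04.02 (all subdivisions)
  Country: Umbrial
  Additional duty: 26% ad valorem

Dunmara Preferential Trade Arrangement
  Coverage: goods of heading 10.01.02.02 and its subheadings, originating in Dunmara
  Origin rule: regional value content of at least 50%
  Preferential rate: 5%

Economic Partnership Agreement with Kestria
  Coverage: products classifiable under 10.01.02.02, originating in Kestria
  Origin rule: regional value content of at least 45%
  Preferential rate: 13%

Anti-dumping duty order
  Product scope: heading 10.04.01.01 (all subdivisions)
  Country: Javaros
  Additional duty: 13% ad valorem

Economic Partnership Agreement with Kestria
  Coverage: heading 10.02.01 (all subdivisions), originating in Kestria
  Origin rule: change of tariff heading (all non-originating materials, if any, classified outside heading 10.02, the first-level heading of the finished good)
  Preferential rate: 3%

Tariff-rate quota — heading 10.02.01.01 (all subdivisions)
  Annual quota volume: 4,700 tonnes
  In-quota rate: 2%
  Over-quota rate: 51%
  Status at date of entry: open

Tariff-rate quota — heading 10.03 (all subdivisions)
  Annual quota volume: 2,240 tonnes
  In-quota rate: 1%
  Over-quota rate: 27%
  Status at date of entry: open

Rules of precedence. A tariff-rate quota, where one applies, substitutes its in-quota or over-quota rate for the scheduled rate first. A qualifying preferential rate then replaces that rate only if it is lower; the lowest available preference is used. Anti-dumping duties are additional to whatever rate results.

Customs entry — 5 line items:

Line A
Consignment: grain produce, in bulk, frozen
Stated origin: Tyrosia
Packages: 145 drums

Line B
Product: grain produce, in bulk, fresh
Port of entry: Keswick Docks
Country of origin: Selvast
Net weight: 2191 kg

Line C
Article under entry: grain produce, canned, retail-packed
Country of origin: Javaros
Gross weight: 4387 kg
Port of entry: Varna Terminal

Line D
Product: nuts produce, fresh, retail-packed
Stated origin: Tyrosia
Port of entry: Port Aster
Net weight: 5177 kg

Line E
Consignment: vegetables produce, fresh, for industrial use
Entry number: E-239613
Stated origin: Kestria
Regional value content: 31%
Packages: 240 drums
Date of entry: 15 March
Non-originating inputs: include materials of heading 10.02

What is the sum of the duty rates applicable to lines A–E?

Line A: grain → 10.04; frozen → 10.04.01; in bulk → 10.04.01.01. Scheduled 17%. No special measure applies. → 17%.
Line B: grain → 10.04; fresh → 10.04.02; in bulk → 10.04.02.01. Scheduled 12%. No special measure applies. → 12%.
Line C: grain → 10.04; canned → 10.04.03; retail-packed → 10.04.03.02. Scheduled 6%. No special measure applies. → 6%.
Line D: nuts → 10.03; fresh → 10.03.02; retail-packed → 10.03.02.02. Scheduled 12%. quota on 10.03 open → in-quota 1%; anti-dumping (Tyrosia, 10.03.02): +13%; total 1% + 13% = 14%. → 14%.
Line E: vegetables → 10.02; fresh → 10.02.01; for industrial use → 10.02.01.02. Scheduled 33%. Kestria agreement on 10.01.02.02: 10.02.01.02 not covered; Kestria agreement on 10.02.01: CTH not met. → 33%.
Sum: 17% + 12% + 6% + 14% + 33% = 82%.

82%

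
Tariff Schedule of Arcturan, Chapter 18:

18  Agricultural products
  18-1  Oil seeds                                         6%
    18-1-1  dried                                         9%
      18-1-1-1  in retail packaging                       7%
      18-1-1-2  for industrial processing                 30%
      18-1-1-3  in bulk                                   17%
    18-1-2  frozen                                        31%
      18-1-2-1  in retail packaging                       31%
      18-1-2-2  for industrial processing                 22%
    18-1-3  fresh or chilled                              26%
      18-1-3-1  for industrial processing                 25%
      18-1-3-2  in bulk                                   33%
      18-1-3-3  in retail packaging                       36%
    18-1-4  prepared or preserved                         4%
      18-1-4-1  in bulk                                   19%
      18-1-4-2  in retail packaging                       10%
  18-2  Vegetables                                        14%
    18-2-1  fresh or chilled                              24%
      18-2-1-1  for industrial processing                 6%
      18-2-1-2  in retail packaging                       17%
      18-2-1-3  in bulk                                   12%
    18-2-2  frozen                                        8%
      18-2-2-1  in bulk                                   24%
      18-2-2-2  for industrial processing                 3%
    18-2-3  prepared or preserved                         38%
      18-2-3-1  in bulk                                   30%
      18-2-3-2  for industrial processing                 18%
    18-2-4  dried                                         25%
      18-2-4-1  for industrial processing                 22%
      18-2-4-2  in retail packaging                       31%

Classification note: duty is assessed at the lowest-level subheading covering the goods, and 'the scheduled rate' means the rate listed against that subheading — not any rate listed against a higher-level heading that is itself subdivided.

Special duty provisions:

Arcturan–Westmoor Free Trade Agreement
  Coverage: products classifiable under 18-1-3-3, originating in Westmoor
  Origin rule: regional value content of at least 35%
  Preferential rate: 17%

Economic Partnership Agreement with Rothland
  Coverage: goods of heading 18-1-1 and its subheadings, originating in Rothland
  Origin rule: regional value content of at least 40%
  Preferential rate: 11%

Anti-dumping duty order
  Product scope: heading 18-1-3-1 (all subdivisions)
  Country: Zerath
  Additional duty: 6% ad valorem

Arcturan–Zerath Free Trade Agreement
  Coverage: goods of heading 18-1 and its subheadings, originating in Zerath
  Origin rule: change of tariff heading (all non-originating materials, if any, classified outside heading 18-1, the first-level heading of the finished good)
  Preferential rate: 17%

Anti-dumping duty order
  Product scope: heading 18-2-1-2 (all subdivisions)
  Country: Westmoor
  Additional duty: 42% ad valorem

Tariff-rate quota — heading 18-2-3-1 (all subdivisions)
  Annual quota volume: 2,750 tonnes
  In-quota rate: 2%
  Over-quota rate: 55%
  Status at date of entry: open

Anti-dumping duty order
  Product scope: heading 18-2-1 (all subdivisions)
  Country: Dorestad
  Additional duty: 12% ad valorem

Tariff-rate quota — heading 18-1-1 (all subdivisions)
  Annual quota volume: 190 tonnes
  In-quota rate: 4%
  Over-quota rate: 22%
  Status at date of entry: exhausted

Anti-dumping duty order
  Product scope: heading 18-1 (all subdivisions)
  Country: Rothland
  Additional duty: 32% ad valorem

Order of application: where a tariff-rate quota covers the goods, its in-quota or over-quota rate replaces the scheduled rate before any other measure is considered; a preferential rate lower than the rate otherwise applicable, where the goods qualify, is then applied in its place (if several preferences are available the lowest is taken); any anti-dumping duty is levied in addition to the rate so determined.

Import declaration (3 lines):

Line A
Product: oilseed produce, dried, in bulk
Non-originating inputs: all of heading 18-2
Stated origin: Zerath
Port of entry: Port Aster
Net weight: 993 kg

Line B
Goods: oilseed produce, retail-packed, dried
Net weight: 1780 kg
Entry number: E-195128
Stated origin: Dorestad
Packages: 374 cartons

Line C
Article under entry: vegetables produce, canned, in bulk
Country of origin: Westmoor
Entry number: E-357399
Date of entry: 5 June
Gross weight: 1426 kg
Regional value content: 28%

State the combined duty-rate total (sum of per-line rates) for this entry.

41%

Line A: oilseed → 18-1; dried → 18-1-1; in bulk → 18-1-1-3. Scheduled 17%. quota on 18-1-1 exhausted → over-quota 22%; Zerath agreement on 18-1: CTH met → 17% available; preferential 17%. → 17%.
Line B: oilseed → 18-1; dried → 18-1-1; retail-packed → 18-1-1-1. Scheduled 7%. quota on 18-1-1 exhausted → over-quota 22%. → 22%.
Line C: vegetables → 18-2; canned → 18-2-3; in bulk → 18-2-3-1. Scheduled 30%. quota on 18-2-3-1 open → in-quota 2%; Westmoor agreement on 18-1-3-3: 18-2-3-1 not covered. → 2%.
Sum: 17% + 22% + 2% = 41%.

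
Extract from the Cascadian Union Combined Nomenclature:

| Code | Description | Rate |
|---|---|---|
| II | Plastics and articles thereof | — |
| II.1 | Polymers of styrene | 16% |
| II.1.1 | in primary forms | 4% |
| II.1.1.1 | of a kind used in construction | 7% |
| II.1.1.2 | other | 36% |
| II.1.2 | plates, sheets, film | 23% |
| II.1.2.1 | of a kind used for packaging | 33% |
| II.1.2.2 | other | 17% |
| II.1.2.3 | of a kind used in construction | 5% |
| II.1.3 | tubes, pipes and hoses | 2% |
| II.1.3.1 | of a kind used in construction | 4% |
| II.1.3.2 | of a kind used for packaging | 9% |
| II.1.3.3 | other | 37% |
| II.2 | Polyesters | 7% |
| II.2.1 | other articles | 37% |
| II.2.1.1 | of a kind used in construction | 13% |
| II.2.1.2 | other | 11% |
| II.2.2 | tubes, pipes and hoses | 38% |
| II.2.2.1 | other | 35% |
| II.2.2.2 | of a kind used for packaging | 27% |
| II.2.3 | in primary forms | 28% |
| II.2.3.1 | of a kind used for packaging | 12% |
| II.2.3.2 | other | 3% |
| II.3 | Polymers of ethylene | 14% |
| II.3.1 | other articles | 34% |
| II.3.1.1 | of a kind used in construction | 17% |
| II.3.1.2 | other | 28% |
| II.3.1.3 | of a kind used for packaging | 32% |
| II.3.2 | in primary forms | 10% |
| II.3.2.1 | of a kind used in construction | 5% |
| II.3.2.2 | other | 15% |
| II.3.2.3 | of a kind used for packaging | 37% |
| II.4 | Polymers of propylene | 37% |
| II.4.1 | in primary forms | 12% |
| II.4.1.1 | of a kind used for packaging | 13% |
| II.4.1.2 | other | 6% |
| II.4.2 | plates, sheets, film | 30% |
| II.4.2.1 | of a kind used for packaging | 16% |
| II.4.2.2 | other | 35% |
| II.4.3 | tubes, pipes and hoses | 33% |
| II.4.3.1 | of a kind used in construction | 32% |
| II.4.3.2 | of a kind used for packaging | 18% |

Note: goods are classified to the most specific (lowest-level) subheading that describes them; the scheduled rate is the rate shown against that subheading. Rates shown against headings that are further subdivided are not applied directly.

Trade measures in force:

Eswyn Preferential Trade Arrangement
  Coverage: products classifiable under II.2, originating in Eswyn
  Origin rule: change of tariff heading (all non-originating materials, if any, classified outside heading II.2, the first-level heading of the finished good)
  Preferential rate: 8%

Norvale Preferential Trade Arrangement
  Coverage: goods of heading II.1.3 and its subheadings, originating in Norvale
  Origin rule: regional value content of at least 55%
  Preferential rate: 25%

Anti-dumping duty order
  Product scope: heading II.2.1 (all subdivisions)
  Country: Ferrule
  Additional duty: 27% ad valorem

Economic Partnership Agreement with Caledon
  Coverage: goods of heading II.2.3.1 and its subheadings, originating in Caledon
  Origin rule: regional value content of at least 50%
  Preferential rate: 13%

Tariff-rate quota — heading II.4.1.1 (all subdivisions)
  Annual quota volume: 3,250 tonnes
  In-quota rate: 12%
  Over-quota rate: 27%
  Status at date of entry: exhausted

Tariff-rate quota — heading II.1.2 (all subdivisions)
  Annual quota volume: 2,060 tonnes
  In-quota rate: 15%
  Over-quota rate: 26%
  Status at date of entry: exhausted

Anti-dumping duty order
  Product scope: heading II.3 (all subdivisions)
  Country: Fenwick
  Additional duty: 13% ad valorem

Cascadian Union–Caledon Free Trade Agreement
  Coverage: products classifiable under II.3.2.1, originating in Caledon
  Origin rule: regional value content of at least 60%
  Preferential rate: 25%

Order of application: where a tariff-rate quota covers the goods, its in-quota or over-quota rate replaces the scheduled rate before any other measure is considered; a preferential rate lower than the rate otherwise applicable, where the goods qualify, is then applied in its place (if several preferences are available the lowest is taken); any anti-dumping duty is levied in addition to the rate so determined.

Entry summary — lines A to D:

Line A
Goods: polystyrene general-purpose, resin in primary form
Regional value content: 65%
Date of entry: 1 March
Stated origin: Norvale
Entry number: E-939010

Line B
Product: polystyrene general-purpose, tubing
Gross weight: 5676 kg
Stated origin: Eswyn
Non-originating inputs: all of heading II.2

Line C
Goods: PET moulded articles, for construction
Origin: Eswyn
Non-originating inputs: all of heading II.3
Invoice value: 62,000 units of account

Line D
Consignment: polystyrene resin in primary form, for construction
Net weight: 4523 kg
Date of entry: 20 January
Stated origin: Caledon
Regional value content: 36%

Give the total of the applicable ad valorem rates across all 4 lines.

Line A: polystyrene → II.1; resin in primary form → II.1.1; general-purpose → II.1.1.2. Scheduled 36%. Norvale agreement on II.1.3: II.1.1.2 not covered. → 36%.
Line B: polystyrene → II.1; tubing → II.1.3; general-purpose → II.1.3.3. Scheduled 37%. Eswyn agreement on II.2: II.1.3.3 not covered. → 37%.
Line C: PET → II.2; moulded articles → II.2.1; for construction → II.2.1.1. Scheduled 13%. Eswyn agreement on II.2: CTH met → 8% available; preferential 8%. → 8%.
Line D: polystyrene → II.1; resin in primary form → II.1.1; for construction → II.1.1.1. Scheduled 7%. Caledon agreement on II.2.3.1: II.1.1.1 not covered; Caledon agreement on II.3.2.1: II.1.1.1 not covered. → 7%.
Sum: 36% + 37% + 8% + 7% = 88%.

88%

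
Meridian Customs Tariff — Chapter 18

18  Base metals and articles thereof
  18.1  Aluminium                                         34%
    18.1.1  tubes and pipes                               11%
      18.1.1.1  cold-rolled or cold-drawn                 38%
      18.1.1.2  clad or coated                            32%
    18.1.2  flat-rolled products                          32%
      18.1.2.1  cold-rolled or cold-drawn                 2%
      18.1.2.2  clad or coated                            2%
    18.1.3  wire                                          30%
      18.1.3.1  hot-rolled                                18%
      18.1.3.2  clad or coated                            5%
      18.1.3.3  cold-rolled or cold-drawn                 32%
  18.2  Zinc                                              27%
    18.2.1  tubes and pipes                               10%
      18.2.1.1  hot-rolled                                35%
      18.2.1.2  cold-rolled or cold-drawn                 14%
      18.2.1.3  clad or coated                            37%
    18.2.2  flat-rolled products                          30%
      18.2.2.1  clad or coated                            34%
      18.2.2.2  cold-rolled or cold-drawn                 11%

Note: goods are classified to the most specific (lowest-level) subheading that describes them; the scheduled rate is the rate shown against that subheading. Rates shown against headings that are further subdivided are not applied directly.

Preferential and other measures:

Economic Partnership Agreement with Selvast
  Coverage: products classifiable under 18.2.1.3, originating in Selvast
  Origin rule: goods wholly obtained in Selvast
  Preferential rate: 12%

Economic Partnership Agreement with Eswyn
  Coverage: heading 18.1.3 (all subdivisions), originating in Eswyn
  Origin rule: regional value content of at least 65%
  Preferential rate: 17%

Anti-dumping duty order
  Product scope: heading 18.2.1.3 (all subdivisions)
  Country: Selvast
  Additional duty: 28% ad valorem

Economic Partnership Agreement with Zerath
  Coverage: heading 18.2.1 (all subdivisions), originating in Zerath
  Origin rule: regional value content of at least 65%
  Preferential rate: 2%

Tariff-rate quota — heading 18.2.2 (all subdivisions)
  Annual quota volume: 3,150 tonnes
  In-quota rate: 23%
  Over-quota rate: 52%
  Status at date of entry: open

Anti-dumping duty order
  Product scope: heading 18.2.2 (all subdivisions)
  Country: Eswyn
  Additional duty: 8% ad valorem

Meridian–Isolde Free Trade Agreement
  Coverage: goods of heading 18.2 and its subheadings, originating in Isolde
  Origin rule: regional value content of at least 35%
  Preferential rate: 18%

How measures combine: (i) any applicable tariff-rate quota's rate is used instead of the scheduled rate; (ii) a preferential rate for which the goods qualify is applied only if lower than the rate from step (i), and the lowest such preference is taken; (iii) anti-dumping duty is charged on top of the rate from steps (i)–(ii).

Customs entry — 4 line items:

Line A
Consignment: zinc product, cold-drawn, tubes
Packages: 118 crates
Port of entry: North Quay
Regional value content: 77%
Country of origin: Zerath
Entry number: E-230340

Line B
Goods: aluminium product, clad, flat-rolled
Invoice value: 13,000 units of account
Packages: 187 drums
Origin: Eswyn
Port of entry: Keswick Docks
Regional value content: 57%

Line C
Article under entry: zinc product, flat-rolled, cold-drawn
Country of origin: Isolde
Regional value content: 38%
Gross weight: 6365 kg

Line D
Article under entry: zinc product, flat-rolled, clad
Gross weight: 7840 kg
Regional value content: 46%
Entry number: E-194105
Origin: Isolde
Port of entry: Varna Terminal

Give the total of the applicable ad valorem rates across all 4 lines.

40%

Line A: zinc → 18.2; tubes → 18.2.1; cold-drawn → 18.2.1.2. Scheduled 14%. Zerath agreement on 18.2.1: RVC ≥ 65% → 2% available; preferential 2%. → 2%.
Line B: aluminium → 18.1; flat-rolled → 18.1.2; clad → 18.1.2.2. Scheduled 2%. Eswyn agreement on 18.1.3: 18.1.2.2 not covered. → 2%.
Line C: zinc → 18.2; flat-rolled → 18.2.2; cold-drawn → 18.2.2.2. Scheduled 11%. quota on 18.2.2 open → in-quota 23%; Isolde agreement on 18.2: RVC ≥ 35% → 18% available; preferential 18%. → 18%.
Line D: zinc → 18.2; flat-rolled → 18.2.2; clad → 18.2.2.1. Scheduled 34%. quota on 18.2.2 open → in-quota 23%; Isolde agreement on 18.2: RVC ≥ 35% → 18% available; preferential 18%. → 18%.
Sum: 2% + 2% + 18% + 18% = 40%.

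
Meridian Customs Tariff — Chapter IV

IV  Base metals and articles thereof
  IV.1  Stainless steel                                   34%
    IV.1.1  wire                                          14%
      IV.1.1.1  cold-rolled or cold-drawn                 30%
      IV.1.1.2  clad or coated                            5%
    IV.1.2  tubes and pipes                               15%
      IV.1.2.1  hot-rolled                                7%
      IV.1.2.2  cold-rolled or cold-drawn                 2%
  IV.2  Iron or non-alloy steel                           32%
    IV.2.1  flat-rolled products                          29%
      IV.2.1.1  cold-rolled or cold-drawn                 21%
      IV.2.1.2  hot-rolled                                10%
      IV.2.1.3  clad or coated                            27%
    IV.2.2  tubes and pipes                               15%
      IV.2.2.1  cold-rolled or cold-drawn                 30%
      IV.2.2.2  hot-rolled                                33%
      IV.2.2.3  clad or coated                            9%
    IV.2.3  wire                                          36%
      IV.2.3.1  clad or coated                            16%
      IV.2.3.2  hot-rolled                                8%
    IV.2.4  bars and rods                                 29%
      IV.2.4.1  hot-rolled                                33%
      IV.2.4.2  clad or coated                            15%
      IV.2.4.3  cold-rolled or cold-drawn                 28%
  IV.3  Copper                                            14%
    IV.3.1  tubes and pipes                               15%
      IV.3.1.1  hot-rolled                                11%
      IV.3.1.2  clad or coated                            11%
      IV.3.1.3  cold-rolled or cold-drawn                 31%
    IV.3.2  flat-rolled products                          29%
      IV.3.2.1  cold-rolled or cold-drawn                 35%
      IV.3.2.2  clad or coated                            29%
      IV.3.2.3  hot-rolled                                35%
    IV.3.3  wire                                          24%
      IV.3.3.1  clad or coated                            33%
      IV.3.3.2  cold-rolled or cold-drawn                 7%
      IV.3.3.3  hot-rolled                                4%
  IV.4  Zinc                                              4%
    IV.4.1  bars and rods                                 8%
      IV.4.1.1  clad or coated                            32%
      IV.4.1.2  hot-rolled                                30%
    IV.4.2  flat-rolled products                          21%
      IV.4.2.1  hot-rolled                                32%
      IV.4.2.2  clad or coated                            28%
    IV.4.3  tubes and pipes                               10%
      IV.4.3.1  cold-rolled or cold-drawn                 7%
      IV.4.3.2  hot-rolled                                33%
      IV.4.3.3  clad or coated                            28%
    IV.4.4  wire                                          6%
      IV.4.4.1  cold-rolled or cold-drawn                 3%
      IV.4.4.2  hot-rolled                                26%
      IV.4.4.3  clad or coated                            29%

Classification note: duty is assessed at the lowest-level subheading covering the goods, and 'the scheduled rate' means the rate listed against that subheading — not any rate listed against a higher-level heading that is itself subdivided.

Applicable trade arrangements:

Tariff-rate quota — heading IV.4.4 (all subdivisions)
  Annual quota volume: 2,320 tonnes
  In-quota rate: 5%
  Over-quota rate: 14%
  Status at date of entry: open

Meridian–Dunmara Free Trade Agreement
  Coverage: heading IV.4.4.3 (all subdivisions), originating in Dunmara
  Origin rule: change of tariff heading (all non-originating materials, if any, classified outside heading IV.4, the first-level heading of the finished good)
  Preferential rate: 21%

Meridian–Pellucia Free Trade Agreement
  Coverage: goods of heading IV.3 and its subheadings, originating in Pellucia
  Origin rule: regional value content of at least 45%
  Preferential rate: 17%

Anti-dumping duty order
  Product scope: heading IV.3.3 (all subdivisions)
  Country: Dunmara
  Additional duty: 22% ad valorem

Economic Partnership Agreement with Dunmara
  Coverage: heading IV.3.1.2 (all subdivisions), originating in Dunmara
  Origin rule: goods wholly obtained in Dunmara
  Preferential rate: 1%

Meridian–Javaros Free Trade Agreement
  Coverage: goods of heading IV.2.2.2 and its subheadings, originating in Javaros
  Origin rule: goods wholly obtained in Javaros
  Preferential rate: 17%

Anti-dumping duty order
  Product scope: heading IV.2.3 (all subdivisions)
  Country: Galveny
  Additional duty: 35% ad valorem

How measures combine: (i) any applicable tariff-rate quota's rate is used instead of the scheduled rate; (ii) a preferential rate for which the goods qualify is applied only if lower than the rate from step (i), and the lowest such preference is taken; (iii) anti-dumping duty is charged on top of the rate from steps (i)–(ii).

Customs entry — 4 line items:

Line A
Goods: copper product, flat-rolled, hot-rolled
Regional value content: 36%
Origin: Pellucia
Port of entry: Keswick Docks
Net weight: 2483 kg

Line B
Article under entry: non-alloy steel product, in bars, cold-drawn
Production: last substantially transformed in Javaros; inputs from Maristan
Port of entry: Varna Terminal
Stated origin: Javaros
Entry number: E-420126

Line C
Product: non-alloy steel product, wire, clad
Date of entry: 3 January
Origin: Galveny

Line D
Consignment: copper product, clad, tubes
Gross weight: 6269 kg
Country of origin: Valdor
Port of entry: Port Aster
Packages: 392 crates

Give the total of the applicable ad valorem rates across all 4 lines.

125%

Line A: copper → IV.3; flat-rolled → IV.3.2; hot-rolled → IV.3.2.3. Scheduled 35%. Pellucia agreement on IV.3: RVC < 45%. → 35%.
Line B: non-alloy steel → IV.2; in bars → IV.2.4; cold-drawn → IV.2.4.3. Scheduled 28%. Javaros agreement on IV.2.2.2: IV.2.4.3 not covered. → 28%.
Line C: non-alloy steel → IV.2; wire → IV.2.3; clad → IV.2.3.1. Scheduled 16%. anti-dumping (Galveny, IV.2.3): +35%; total 16% + 35% = 51%. → 51%.
Line D: copper → IV.3; tubes → IV.3.1; clad → IV.3.1.2. Scheduled 11%. No special measure applies. → 11%.
Sum: 35% + 28% + 51% + 11% = 125%.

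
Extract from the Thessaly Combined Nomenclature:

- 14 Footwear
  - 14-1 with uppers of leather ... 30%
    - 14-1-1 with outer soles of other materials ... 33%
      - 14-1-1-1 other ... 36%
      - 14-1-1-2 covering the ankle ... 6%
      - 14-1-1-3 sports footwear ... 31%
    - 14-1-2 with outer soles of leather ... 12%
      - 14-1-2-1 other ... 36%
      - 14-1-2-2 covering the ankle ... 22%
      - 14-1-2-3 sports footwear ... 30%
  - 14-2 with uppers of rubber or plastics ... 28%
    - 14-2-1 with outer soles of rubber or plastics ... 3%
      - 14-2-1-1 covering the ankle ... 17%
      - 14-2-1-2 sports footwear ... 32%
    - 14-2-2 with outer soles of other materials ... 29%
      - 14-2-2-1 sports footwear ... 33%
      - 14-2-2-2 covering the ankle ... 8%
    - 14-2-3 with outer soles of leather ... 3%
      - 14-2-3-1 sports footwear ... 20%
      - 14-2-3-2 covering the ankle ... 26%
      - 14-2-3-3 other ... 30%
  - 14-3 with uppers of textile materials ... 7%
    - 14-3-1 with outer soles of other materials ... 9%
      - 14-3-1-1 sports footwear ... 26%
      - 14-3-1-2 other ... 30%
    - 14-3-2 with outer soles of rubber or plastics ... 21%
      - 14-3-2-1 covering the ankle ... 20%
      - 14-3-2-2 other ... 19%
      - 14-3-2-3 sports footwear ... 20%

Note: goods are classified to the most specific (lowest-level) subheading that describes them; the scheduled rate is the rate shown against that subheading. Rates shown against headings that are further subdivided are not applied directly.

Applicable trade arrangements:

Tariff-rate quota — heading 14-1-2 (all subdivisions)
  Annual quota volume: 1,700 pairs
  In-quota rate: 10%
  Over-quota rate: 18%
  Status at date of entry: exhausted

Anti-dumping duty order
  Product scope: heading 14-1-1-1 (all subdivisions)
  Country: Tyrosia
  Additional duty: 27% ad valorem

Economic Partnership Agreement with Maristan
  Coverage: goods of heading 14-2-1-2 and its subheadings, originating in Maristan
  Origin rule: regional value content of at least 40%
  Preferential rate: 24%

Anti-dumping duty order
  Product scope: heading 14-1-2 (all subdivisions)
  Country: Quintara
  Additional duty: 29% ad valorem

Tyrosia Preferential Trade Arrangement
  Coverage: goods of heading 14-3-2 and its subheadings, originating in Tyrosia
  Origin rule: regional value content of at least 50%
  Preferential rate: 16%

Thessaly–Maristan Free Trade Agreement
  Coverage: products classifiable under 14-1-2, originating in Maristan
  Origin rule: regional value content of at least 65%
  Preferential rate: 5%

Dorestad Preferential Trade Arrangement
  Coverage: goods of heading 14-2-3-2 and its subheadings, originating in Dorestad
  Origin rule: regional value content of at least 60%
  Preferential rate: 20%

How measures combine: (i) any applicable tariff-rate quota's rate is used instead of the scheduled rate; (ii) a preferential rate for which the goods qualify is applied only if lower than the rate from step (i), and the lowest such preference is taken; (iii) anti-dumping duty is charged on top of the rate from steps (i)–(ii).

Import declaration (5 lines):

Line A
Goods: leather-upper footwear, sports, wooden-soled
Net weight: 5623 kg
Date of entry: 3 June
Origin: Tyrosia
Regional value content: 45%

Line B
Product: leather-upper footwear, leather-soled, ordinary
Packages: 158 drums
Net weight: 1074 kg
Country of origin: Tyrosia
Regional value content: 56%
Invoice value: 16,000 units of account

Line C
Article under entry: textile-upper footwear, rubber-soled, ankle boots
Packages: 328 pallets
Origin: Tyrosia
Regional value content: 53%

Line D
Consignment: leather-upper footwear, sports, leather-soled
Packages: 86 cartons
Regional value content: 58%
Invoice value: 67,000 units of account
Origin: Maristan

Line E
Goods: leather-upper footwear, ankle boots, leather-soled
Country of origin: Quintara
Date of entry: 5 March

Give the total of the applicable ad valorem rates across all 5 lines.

130%

Line A: leather-upper → 14-1; wooden-soled → 14-1-1; sports → 14-1-1-3. Scheduled 31%. Tyrosia agreement on 14-3-2: 14-1-1-3 not covered. → 31%.
Line B: leather-upper → 14-1; leather-soled → 14-1-2; ordinary → 14-1-2-1. Scheduled 36%. quota on 14-1-2 exhausted → over-quota 18%; Tyrosia agreement on 14-3-2: 14-1-2-1 not covered. → 18%.
Line C: textile-upper → 14-3; rubber-soled → 14-3-2; ankle boots → 14-3-2-1. Scheduled 20%. Tyrosia agreement on 14-3-2: RVC ≥ 50% → 16% available; preferential 16%. → 16%.
Line D: leather-upper → 14-1; leather-soled → 14-1-2; sports → 14-1-2-3. Scheduled 30%. quota on 14-1-2 exhausted → over-quota 18%; Maristan agreement on 14-2-1-2: 14-1-2-3 not covered; Maristan agreement on 14-1-2: RVC < 65%. → 18%.
Line E: leather-upper → 14-1; leather-soled → 14-1-2; ankle boots → 14-1-2-2. Scheduled 22%. quota on 14-1-2 exhausted → over-quota 18%; anti-dumping (Quintara, 14-1-2): +29%; total 18% + 29% = 47%. → 47%.
Sum: 31% + 18% + 16% + 18% + 47% = 130%.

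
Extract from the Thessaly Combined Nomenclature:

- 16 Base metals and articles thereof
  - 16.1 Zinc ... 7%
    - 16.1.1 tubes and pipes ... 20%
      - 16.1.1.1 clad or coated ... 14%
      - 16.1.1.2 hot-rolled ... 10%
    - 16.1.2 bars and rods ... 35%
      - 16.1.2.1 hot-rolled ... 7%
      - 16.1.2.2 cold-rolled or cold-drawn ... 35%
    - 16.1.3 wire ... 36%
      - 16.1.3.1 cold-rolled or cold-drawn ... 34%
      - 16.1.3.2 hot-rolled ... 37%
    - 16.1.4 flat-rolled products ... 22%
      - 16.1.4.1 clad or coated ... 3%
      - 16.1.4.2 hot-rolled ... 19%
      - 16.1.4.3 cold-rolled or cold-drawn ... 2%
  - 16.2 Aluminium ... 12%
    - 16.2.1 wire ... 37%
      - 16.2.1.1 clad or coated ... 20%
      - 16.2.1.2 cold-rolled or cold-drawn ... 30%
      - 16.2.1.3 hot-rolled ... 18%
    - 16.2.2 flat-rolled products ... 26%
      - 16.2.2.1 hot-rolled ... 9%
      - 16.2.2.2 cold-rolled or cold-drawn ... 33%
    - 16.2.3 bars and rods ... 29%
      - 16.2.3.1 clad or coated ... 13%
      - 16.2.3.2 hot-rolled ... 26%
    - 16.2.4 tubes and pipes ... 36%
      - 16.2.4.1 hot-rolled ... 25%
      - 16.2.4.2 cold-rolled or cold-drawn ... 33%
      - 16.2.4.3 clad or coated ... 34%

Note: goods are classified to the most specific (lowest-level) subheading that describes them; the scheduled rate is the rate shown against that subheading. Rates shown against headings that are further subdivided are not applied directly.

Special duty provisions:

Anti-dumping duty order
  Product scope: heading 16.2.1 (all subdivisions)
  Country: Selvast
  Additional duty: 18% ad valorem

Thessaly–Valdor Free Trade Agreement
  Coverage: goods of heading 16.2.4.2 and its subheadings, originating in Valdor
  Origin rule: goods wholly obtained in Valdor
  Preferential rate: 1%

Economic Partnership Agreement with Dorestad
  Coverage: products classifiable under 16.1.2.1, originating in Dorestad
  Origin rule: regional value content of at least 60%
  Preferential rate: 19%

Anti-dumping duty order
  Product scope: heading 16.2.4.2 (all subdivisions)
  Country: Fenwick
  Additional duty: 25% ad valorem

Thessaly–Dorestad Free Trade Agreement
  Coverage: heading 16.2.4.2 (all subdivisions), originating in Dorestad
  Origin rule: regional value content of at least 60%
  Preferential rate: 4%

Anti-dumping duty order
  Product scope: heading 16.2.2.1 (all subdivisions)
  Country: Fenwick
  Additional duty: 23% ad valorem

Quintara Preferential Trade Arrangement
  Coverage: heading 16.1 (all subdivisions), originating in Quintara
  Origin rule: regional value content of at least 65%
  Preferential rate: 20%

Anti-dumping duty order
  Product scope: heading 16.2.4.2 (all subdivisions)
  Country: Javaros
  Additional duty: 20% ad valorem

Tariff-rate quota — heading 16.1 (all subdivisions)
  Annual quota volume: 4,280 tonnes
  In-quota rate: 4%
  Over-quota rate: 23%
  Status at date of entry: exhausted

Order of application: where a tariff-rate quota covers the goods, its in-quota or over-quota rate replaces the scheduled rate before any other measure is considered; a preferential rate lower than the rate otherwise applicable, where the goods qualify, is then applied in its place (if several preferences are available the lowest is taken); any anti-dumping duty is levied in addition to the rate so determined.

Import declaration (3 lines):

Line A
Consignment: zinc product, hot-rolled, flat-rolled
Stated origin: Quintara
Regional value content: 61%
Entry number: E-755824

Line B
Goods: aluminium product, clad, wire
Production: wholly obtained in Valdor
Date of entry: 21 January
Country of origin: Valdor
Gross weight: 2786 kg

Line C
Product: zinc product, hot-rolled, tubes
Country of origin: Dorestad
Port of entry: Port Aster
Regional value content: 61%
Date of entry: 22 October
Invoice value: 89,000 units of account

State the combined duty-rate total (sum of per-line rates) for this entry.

Line A: zinc → 16.1; flat-rolled → 16.1.4; hot-rolled → 16.1.4.2. Scheduled 19%. quota on 16.1 exhausted → over-quota 23%; Quintara agreement on 16.1: RVC < 65%. → 23%.
Line B: aluminium → 16.2; wire → 16.2.1; clad → 16.2.1.1. Scheduled 20%. Valdor agreement on 16.2.4.2: 16.2.1.1 not covered. → 20%.
Line C: zinc → 16.1; tubes → 16.1.1; hot-rolled → 16.1.1.2. Scheduled 10%. quota on 16.1 exhausted → over-quota 23%; Dorestad agreement on 16.1.2.1: 16.1.1.2 not covered; Dorestad agreement on 16.2.4.2: 16.1.1.2 not covered. → 23%.
Sum: 23% + 20% + 23% = 66%.

66%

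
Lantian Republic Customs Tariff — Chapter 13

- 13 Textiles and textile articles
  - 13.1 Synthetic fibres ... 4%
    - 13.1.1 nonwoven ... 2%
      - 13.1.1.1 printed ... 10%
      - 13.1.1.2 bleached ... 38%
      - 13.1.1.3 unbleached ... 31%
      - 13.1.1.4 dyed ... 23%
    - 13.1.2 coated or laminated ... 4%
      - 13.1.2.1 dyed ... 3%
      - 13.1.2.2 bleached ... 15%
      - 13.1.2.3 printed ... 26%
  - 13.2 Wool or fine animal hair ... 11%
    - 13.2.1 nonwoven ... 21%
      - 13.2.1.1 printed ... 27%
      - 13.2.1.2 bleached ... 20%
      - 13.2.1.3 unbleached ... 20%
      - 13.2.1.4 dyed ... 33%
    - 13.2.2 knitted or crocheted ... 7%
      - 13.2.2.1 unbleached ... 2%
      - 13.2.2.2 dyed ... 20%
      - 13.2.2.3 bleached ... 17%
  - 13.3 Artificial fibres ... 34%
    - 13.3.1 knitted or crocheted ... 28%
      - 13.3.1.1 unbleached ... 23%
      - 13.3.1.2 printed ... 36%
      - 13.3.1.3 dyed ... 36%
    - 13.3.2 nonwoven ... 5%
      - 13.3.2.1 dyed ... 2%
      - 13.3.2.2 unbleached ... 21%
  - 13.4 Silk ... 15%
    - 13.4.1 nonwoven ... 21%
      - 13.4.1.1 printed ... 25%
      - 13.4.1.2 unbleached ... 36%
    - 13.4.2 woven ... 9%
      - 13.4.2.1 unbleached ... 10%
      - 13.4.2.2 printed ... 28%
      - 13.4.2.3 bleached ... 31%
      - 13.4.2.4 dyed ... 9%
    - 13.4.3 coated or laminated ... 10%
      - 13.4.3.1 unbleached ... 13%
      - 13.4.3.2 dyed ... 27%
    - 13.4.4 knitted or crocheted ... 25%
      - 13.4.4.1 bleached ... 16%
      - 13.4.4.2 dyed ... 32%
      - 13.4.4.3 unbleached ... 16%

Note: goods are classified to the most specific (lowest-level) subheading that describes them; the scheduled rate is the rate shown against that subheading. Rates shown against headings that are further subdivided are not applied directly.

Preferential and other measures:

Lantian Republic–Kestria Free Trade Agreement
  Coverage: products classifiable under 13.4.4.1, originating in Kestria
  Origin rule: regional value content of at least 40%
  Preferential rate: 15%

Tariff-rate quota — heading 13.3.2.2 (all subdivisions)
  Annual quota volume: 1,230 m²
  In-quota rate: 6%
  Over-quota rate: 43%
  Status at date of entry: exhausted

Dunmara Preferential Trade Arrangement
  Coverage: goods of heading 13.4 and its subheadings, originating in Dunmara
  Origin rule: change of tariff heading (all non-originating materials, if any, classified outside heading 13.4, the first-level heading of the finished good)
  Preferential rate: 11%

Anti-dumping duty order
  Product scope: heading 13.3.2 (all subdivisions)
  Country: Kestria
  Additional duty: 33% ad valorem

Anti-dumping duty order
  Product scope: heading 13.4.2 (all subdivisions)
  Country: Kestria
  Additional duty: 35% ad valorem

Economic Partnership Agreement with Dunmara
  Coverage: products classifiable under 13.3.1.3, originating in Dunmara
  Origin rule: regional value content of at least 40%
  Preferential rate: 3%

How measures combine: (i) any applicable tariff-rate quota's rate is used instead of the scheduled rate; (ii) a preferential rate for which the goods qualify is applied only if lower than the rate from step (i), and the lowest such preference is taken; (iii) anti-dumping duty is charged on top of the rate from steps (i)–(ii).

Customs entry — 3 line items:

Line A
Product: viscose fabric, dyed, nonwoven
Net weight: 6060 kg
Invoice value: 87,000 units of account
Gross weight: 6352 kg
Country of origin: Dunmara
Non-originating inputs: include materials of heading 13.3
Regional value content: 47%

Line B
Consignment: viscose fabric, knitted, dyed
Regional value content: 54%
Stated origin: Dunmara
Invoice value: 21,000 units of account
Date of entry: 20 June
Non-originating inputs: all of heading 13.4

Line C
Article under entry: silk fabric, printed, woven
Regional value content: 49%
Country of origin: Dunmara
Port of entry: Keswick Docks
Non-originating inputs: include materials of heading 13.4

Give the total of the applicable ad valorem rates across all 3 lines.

33%

Line A: viscose → 13.3; nonwoven → 13.3.2; dyed → 13.3.2.1. Scheduled 2%. Dunmara agreement on 13.4: 13.3.2.1 not covered; Dunmara agreement on 13.3.1.3: 13.3.2.1 not covered. → 2%.
Line B: viscose → 13.3; knitted → 13.3.1; dyed → 13.3.1.3. Scheduled 36%. Dunmara agreement on 13.4: 13.3.1.3 not covered; Dunmara agreement on 13.3.1.3: RVC ≥ 40% → 3% available; preferential 3%. → 3%.
Line C: silk → 13.4; woven → 13.4.2; printed → 13.4.2.2. Scheduled 28%. Dunmara agreement on 13.4: CTH not met; Dunmara agreement on 13.3.1.3: 13.4.2.2 not covered. → 28%.
Sum: 2% + 3% + 28% = 33%.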